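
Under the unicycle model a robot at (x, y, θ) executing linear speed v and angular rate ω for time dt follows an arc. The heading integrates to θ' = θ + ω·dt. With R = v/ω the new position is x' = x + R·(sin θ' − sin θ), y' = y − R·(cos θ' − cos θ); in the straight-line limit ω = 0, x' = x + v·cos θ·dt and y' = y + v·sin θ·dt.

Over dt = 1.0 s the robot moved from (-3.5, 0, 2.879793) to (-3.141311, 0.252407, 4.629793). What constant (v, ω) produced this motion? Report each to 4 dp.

Δθ = 4.629793 − 2.879793 = 1.750000
ω = Δθ/dt = 1.750000/1.0 = 1.7500
R = Δx/(sin θ' − sin θ) = -0.2857
v = R·ω = -0.2857·1.7500 = -0.5000

v = -0.5000, ω = 1.7500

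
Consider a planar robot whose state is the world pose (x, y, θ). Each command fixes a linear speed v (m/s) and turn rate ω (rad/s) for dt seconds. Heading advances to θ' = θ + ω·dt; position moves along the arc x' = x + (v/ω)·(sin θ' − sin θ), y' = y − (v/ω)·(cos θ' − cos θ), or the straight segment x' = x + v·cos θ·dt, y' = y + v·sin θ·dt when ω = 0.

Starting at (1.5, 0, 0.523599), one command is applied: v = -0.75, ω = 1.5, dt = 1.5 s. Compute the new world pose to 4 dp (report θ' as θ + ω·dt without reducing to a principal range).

θ' = 0.5236 + 1.5·1.5 = 2.7736
R = v/ω = -0.75/1.5 = -0.5000
x' = 1.5 + -0.5000·(sin 2.7736 − sin 0.5236) = 1.5701
y' = 0 − -0.5000·(cos 2.7736 − cos 0.5236) = -0.8995

(1.5701, -0.8995, 2.7736)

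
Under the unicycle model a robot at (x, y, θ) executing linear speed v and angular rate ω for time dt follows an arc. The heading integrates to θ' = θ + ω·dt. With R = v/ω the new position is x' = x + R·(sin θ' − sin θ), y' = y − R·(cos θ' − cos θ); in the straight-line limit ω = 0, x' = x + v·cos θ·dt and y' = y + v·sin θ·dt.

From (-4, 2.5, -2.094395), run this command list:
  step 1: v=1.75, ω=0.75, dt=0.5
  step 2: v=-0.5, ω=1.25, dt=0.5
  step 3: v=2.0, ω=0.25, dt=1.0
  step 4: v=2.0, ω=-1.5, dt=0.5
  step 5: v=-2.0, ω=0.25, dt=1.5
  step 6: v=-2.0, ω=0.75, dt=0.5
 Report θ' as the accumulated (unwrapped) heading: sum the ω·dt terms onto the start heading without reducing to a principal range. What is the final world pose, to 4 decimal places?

step 1: θ'=-1.7194 (R=2.3333) → pose (-4.2869, 1.6788, -1.7194)
step 2: θ'=-1.0944 (R=-0.4000) → pose (-4.3270, 1.9214, -1.0944)
step 3: θ'=-0.8444 (R=8.0000) → pose (-3.1984, 0.2766, -0.8444)
step 4: θ'=-1.5944 (R=-1.3333) → pose (-2.8622, -0.6404, -1.5944)
step 5: θ'=-1.2194 (R=-8.0000) → pose (-3.3488, 2.3021, -1.2194)
step 6: θ'=-0.8444 (R=-2.6667) → pose (-3.8590, 3.1553, -0.8444)

(-3.8590, 3.1553, -0.8444)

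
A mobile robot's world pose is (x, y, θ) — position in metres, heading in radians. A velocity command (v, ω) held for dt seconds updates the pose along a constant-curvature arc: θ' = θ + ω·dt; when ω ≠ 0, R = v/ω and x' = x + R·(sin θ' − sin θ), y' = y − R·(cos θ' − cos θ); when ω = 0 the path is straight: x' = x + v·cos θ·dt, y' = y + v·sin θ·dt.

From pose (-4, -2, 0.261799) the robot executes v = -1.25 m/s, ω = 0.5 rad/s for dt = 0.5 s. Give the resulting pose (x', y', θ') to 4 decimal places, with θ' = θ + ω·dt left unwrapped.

(-4.5773, -2.2352, 0.5118)

θ' = 0.2618 + 0.5·0.5 = 0.5118
R = v/ω = -1.25/0.5 = -2.5000
x' = -4 + -2.5000·(sin 0.5118 − sin 0.2618) = -4.5773
y' = -2 − -2.5000·(cos 0.5118 − cos 0.2618) = -2.2352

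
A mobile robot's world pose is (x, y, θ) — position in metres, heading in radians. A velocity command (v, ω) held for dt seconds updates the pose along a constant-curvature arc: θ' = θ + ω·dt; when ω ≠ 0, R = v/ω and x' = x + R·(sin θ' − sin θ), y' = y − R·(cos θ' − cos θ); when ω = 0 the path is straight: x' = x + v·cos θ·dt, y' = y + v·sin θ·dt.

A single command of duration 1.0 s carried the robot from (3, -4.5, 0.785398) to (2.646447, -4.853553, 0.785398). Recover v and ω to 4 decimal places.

Δθ = 0.785398 − 0.785398 = 0.000000
ω = Δθ/dt = 0.000000/1.0 = 0.0000
ω = 0 → v = (Δx·cos θ + Δy·sin θ)/dt = -0.5000

v = -0.5000, ω = 0.0000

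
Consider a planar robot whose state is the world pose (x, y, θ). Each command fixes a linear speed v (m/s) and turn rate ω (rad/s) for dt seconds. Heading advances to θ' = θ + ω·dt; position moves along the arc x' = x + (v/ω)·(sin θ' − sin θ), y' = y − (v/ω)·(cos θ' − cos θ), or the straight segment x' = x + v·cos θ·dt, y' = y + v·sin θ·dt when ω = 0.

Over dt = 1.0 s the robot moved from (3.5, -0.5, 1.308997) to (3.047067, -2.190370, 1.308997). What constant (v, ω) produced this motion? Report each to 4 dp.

Δθ = 1.308997 − 1.308997 = 0.000000
ω = Δθ/dt = 0.000000/1.0 = 0.0000
ω = 0 → v = (Δx·cos θ + Δy·sin θ)/dt = -1.7500

v = -1.7500, ω = 0.0000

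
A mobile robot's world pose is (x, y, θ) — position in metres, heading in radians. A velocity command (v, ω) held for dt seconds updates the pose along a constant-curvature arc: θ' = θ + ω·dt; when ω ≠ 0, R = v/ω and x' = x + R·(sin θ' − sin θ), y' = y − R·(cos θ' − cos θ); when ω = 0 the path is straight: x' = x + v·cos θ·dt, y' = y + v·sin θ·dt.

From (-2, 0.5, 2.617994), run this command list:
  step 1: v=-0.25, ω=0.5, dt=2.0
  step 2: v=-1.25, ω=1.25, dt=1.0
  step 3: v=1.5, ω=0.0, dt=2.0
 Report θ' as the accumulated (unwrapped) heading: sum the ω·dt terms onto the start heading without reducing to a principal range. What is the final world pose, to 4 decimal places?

step 1: θ'=3.6180 (R=-0.5000) → pose (-1.5207, 0.4887, 3.6180)
step 2: θ'=4.8680 (R=-1.0000) → pose (-0.9914, 1.5323, 4.8680)
step 3: θ'=4.8680 (straight) → pose (-0.5264, -1.4314, 4.8680)

(-0.5264, -1.4314, 4.8680)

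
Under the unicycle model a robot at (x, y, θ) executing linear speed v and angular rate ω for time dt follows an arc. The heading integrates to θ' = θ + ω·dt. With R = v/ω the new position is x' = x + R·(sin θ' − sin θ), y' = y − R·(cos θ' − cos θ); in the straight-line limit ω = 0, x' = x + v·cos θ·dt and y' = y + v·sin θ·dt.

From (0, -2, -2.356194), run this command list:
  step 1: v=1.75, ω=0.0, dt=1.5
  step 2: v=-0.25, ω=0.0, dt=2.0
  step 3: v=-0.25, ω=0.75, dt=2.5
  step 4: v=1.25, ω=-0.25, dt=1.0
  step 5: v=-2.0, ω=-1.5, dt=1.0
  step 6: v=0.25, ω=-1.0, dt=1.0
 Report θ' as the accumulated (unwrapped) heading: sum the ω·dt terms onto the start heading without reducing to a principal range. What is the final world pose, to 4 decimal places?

(-0.9419, -1.9670, -3.2312)

step 1: θ'=-2.3562 (straight) → pose (-1.8562, -3.8562, -2.3562)
step 2: θ'=-2.3562 (straight) → pose (-1.5026, -3.5026, -2.3562)
step 3: θ'=-0.4812 (R=-0.3333) → pose (-1.5840, -2.9714, -0.4812)
step 4: θ'=-0.7312 (R=-5.0000) → pose (-0.5594, -3.6817, -0.7312)
step 5: θ'=-2.2312 (R=1.3333) → pose (-0.7221, -1.8713, -2.2312)
step 6: θ'=-3.2312 (R=-0.2500) → pose (-0.9419, -1.9670, -3.2312)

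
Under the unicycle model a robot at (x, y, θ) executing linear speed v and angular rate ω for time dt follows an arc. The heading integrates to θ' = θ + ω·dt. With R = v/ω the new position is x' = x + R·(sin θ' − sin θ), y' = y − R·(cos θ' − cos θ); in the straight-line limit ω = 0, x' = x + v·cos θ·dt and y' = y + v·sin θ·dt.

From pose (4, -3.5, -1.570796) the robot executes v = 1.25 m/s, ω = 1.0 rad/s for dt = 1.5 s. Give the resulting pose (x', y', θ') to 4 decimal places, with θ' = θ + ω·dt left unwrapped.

θ' = -1.5708 + 1.0·1.5 = -0.0708
R = v/ω = 1.25/1.0 = 1.2500
x' = 4 + 1.2500·(sin -0.0708 − sin -1.5708) = 5.1616
y' = -3.5 − 1.2500·(cos -0.0708 − cos -1.5708) = -4.7469

(5.1616, -4.7469, -0.0708)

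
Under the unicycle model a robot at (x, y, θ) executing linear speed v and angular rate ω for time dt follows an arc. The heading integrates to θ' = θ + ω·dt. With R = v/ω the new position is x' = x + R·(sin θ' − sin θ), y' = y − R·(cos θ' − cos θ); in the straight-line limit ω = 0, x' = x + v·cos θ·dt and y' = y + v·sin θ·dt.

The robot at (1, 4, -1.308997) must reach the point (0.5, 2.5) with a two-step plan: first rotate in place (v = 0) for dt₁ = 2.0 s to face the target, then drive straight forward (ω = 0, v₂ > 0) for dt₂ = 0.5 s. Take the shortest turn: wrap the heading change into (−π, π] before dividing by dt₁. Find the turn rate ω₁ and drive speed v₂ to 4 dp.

ω₁ = -0.2918, v₂ = 3.1623

heading to target = atan2(2.5−4, 0.5−1) = -1.8925
Δθ = wrap(-1.8925 − -1.3090) = -0.5835; ω₁ = Δθ/dt₁ = -0.2918
distance = √((0.5−1)² + (2.5−4)²) = 1.5811; v₂ = distance/dt₂ = 3.1623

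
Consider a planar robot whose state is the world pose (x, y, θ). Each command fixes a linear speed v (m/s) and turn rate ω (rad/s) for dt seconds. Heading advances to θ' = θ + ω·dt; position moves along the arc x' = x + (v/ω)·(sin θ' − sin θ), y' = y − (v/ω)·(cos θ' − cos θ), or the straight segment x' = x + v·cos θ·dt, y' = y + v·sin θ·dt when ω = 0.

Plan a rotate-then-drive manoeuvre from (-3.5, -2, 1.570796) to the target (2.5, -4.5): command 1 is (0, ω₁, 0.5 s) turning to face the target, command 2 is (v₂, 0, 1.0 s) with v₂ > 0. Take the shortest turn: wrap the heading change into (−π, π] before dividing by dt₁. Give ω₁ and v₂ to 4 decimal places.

heading to target = atan2(-4.5−-2, 2.5−-3.5) = -0.3948
Δθ = wrap(-0.3948 − 1.5708) = -1.9656; ω₁ = Δθ/dt₁ = -3.9312
distance = √((2.5−-3.5)² + (-4.5−-2)²) = 6.5000; v₂ = distance/dt₂ = 6.5000

ω₁ = -3.9312, v₂ = 6.5000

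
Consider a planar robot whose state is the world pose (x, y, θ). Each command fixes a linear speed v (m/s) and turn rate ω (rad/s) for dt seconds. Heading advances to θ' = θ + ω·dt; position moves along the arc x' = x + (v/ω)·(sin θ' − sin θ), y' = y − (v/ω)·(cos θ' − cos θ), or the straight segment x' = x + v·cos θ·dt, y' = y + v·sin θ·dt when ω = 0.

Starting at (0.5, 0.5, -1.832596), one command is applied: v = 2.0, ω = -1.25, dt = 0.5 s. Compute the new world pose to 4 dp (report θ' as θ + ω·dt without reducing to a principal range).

θ' = -1.8326 + -1.25·0.5 = -2.4576
R = v/ω = 2.0/-1.25 = -1.6000
x' = 0.5 + -1.6000·(sin -2.4576 − sin -1.8326) = -0.0344
y' = 0.5 − -1.6000·(cos -2.4576 − cos -1.8326) = -0.3260

(-0.0344, -0.3260, -2.4576)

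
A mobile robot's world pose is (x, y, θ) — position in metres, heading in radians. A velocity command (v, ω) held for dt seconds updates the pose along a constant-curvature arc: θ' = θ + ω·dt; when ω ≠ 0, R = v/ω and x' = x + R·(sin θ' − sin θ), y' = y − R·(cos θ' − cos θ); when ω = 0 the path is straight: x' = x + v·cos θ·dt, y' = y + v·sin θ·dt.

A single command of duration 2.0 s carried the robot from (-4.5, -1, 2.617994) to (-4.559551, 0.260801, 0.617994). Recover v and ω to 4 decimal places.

Δθ = 0.617994 − 2.617994 = -2.000000
ω = Δθ/dt = -2.000000/2.0 = -1.0000
R = −Δy/(cos θ' − cos θ) = -0.7500
v = R·ω = -0.7500·-1.0000 = 0.7500

v = 0.7500, ω = -1.0000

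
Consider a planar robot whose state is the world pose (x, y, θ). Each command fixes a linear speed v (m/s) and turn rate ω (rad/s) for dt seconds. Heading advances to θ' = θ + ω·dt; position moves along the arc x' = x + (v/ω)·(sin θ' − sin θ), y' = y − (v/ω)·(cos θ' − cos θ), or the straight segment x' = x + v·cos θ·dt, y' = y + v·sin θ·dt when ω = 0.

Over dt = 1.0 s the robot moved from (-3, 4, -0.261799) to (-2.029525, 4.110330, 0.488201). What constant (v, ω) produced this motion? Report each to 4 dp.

v = 1.0000, ω = 0.7500

Δθ = 0.488201 − -0.261799 = 0.750000
ω = Δθ/dt = 0.750000/1.0 = 0.7500
R = Δx/(sin θ' − sin θ) = 1.3333
v = R·ω = 1.3333·0.7500 = 1.0000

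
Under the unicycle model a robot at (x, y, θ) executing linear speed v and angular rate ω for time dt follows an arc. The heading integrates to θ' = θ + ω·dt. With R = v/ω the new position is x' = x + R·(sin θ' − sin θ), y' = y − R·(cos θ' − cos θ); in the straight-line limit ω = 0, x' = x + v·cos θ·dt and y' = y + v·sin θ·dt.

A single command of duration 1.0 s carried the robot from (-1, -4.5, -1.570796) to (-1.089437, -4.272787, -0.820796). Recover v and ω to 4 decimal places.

v = -0.2500, ω = 0.7500

Δθ = -0.820796 − -1.570796 = 0.750000
ω = Δθ/dt = 0.750000/1.0 = 0.7500
R = −Δy/(cos θ' − cos θ) = -0.3333
v = R·ω = -0.3333·0.7500 = -0.2500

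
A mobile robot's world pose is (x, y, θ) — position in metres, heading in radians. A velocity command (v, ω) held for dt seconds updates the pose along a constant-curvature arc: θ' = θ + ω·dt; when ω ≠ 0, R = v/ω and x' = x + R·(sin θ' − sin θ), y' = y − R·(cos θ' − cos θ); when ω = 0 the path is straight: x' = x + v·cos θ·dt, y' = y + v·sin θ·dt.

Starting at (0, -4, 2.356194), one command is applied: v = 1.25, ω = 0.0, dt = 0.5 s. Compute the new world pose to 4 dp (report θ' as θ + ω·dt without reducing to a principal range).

(-0.4419, -3.5581, 2.3562)

θ' = 2.3562 + 0.0·0.5 = 2.3562
ω = 0 → straight: x' = 0 + 1.25·cos(2.3562)·0.5 = -0.4419
y' = -4 + 1.25·sin(2.3562)·0.5 = -3.5581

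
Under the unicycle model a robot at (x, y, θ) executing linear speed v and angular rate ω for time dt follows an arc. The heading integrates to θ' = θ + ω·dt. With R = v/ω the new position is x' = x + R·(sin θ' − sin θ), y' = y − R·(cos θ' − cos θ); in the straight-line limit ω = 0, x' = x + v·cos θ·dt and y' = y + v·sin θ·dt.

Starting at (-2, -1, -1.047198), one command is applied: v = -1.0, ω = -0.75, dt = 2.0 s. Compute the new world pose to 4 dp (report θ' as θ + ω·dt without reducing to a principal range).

(-1.5920, 0.7713, -2.5472)

θ' = -1.0472 + -0.75·2.0 = -2.5472
R = v/ω = -1.0/-0.75 = 1.3333
x' = -2 + 1.3333·(sin -2.5472 − sin -1.0472) = -1.5920
y' = -1 − 1.3333·(cos -2.5472 − cos -1.0472) = 0.7713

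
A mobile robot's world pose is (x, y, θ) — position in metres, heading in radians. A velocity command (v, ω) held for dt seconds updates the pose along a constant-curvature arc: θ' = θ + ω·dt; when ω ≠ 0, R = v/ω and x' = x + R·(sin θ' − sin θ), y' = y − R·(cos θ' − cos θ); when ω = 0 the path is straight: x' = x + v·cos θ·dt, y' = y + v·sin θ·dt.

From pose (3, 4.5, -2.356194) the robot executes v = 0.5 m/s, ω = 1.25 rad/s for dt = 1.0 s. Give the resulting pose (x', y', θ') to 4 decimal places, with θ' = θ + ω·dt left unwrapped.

(2.9252, 4.0379, -1.1062)

θ' = -2.3562 + 1.25·1.0 = -1.1062
R = v/ω = 0.5/1.25 = 0.4000
x' = 3 + 0.4000·(sin -1.1062 − sin -2.3562) = 2.9252
y' = 4.5 − 0.4000·(cos -1.1062 − cos -2.3562) = 4.0379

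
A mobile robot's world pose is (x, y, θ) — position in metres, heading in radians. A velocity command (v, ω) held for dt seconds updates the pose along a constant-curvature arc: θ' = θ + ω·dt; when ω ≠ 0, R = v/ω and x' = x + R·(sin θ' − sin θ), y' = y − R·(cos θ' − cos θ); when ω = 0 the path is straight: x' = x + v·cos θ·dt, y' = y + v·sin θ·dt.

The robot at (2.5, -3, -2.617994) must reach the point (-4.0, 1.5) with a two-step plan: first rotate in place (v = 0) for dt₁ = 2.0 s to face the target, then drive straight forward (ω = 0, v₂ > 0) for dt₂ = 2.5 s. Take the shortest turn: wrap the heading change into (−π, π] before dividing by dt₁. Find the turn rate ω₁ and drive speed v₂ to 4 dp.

heading to target = atan2(1.5−-3, -4−2.5) = 2.5360
Δθ = wrap(2.5360 − -2.6180) = -1.1291; ω₁ = Δθ/dt₁ = -0.5646
distance = √((-4−2.5)² + (1.5−-3)²) = 7.9057; v₂ = distance/dt₂ = 3.1623

ω₁ = -0.5646, v₂ = 3.1623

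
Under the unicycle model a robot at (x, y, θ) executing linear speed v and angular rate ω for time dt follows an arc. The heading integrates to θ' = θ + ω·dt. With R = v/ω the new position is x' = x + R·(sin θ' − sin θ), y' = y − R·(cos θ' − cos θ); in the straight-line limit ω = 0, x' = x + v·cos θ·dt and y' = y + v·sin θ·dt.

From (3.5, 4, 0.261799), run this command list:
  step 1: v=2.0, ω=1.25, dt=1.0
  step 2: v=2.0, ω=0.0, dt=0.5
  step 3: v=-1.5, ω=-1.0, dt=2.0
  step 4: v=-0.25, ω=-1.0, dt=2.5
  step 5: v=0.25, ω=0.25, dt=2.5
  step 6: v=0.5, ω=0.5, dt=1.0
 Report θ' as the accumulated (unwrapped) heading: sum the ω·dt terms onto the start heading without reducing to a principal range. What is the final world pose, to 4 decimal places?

step 1: θ'=1.5118 (R=1.6000) → pose (4.6831, 5.4511, 1.5118)
step 2: θ'=1.5118 (straight) → pose (4.7421, 6.4494, 1.5118)
step 3: θ'=-0.4882 (R=1.5000) → pose (2.5411, 5.2131, -0.4882)
step 4: θ'=-2.9882 (R=0.2500) → pose (2.6202, 5.6809, -2.9882)
step 5: θ'=-2.3632 (R=1.0000) → pose (2.0708, 5.4047, -2.3632)
step 6: θ'=-1.8632 (R=1.0000) → pose (1.8154, 4.9809, -1.8632)

(1.8154, 4.9809, -1.8632)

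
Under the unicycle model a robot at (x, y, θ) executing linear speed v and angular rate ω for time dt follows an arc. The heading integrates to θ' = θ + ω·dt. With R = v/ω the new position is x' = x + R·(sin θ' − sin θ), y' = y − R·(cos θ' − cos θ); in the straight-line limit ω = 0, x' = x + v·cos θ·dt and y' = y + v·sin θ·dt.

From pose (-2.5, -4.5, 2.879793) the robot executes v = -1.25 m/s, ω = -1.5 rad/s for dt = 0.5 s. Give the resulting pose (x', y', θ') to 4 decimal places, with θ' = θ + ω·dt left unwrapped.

θ' = 2.8798 + -1.5·0.5 = 2.1298
R = v/ω = -1.25/-1.5 = 0.8333
x' = -2.5 + 0.8333·(sin 2.1298 − sin 2.8798) = -2.0092
y' = -4.5 − 0.8333·(cos 2.1298 − cos 2.8798) = -4.8630

(-2.0092, -4.8630, 2.1298)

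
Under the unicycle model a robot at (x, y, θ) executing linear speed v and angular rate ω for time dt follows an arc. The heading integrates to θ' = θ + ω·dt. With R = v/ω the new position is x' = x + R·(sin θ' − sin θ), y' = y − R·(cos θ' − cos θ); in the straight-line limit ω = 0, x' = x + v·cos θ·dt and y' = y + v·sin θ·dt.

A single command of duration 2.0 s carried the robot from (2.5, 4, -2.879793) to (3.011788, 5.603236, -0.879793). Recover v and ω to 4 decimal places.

Δθ = -0.879793 − -2.879793 = 2.000000
ω = Δθ/dt = 2.000000/2.0 = 1.0000
R = −Δy/(cos θ' − cos θ) = -1.0000
v = R·ω = -1.0000·1.0000 = -1.0000

v = -1.0000, ω = 1.0000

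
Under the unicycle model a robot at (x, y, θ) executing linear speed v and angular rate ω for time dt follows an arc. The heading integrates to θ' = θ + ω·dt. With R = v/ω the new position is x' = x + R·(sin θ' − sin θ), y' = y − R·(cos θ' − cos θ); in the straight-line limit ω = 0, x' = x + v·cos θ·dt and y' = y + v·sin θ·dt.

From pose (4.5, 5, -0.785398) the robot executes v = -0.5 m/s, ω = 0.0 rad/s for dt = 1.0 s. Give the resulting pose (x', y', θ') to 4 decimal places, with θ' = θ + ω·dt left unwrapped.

(4.1464, 5.3536, -0.7854)

θ' = -0.7854 + 0.0·1.0 = -0.7854
ω = 0 → straight: x' = 4.5 + -0.5·cos(-0.7854)·1.0 = 4.1464
y' = 5 + -0.5·sin(-0.7854)·1.0 = 5.3536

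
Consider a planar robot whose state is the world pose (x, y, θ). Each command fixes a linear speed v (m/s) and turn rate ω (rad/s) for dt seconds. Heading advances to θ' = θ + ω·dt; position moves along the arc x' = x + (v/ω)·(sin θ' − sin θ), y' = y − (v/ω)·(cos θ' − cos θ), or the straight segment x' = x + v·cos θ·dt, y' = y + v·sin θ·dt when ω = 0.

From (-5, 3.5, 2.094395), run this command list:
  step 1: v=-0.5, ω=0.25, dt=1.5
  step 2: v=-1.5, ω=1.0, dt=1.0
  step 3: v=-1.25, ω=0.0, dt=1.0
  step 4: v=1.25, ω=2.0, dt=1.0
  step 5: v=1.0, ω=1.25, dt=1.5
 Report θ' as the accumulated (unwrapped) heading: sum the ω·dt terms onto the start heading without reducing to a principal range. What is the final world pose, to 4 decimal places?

step 1: θ'=2.4694 (R=-2.0000) → pose (-4.5134, 2.9351, 2.4694)
step 2: θ'=3.4694 (R=-1.5000) → pose (-3.0964, 2.6886, 3.4694)
step 3: θ'=3.4694 (straight) → pose (-1.9129, 3.0911, 3.4694)
step 4: θ'=5.4694 (R=0.6250) → pose (-2.1660, 2.0702, 5.4694)
step 5: θ'=7.3444 (R=0.8000) → pose (-0.8861, 2.2293, 7.3444)

(-0.8861, 2.2293, 7.3444)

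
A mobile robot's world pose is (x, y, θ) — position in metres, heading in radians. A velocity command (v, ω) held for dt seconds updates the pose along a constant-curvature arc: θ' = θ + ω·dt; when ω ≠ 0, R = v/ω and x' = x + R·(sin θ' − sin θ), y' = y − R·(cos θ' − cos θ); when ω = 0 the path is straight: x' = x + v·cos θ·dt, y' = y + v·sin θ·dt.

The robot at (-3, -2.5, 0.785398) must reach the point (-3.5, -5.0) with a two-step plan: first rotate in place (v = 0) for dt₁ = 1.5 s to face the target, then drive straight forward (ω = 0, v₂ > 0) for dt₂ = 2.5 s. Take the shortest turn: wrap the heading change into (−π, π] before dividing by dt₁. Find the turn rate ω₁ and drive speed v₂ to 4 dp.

ω₁ = -1.7024, v₂ = 1.0198

heading to target = atan2(-5−-2.5, -3.5−-3) = -1.7682
Δθ = wrap(-1.7682 − 0.7854) = -2.5536; ω₁ = Δθ/dt₁ = -1.7024
distance = √((-3.5−-3)² + (-5−-2.5)²) = 2.5495; v₂ = distance/dt₂ = 1.0198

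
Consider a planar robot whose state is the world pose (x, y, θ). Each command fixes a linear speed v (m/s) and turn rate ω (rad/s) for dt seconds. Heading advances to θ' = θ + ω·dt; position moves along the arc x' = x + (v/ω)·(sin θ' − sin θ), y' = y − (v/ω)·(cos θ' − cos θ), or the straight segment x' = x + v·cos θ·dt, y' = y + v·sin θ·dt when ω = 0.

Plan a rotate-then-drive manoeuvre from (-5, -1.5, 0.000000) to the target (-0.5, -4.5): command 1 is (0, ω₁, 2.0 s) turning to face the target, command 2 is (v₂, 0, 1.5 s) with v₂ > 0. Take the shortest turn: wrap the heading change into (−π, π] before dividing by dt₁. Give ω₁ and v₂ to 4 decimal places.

ω₁ = -0.2940, v₂ = 3.6056

heading to target = atan2(-4.5−-1.5, -0.5−-5) = -0.5880
Δθ = wrap(-0.5880 − 0.0000) = -0.5880; ω₁ = Δθ/dt₁ = -0.2940
distance = √((-0.5−-5)² + (-4.5−-1.5)²) = 5.4083; v₂ = distance/dt₂ = 3.6056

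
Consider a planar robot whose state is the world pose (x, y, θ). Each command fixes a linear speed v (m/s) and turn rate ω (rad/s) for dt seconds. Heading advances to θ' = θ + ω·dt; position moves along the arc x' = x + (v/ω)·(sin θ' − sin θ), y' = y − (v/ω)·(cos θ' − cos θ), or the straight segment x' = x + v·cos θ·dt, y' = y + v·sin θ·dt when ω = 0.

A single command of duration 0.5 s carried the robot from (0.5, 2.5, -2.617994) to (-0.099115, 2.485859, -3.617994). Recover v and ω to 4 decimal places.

Δθ = -3.617994 − -2.617994 = -1.000000
ω = Δθ/dt = -1.000000/0.5 = -2.0000
R = Δx/(sin θ' − sin θ) = -0.6250
v = R·ω = -0.6250·-2.0000 = 1.2500

v = 1.2500, ω = -2.0000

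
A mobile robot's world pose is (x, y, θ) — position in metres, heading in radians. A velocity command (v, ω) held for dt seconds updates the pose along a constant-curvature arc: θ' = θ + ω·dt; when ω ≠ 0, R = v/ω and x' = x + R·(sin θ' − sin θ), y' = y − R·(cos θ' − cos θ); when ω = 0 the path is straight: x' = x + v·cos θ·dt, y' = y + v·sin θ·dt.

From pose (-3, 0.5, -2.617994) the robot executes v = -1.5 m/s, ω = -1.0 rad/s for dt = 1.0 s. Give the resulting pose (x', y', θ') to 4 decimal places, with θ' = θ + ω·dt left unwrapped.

(-1.5621, 0.5339, -3.6180)

θ' = -2.6180 + -1.0·1.0 = -3.6180
R = v/ω = -1.5/-1.0 = 1.5000
x' = -3 + 1.5000·(sin -3.6180 − sin -2.6180) = -1.5621
y' = 0.5 − 1.5000·(cos -3.6180 − cos -2.6180) = 0.5339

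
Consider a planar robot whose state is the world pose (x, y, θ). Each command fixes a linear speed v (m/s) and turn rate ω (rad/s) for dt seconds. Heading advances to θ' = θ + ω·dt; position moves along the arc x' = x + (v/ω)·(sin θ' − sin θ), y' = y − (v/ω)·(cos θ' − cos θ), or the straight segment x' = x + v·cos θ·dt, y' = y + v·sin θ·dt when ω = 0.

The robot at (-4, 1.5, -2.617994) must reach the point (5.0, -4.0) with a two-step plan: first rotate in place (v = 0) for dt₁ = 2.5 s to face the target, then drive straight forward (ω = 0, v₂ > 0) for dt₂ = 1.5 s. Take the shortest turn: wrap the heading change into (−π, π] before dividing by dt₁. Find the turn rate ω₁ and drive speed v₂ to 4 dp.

heading to target = atan2(-4−1.5, 5−-4) = -0.5485
Δθ = wrap(-0.5485 − -2.6180) = 2.0694; ω₁ = Δθ/dt₁ = 0.8278
distance = √((5−-4)² + (-4−1.5)²) = 10.5475; v₂ = distance/dt₂ = 7.0317

ω₁ = 0.8278, v₂ = 7.0317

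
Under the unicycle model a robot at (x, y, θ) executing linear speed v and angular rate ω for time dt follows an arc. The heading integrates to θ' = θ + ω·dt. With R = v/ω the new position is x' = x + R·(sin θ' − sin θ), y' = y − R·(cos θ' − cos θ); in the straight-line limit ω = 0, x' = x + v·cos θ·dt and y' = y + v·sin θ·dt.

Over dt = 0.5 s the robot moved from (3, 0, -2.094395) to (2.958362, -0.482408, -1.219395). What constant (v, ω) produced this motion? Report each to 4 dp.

Δθ = -1.219395 − -2.094395 = 0.875000
ω = Δθ/dt = 0.875000/0.5 = 1.7500
R = −Δy/(cos θ' − cos θ) = 0.5714
v = R·ω = 0.5714·1.7500 = 1.0000

v = 1.0000, ω = 1.7500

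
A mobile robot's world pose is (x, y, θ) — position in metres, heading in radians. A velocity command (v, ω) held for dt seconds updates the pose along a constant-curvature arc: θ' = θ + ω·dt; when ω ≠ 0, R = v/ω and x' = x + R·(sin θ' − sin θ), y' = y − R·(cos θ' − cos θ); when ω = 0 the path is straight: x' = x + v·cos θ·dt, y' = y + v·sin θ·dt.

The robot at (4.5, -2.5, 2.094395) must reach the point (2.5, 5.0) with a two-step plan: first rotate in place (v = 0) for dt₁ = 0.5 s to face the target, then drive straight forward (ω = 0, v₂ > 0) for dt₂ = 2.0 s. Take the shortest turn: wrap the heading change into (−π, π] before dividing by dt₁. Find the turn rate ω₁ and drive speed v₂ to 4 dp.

heading to target = atan2(5−-2.5, 2.5−4.5) = 1.8314
Δθ = wrap(1.8314 − 2.0944) = -0.2630; ω₁ = Δθ/dt₁ = -0.5260
distance = √((2.5−4.5)² + (5−-2.5)²) = 7.7621; v₂ = distance/dt₂ = 3.8810

ω₁ = -0.5260, v₂ = 3.8810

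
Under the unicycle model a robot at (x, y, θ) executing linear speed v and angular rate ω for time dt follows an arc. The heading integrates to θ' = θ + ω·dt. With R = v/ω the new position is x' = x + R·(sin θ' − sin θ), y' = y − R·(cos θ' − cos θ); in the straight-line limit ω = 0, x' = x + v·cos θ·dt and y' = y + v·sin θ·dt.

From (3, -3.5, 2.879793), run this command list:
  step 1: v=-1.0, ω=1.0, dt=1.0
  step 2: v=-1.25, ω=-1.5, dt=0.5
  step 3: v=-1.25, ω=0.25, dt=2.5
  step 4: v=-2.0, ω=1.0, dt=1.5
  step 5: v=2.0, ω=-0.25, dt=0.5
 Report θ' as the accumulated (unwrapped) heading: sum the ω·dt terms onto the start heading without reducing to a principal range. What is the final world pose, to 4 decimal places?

step 1: θ'=3.8798 (R=-1.0000) → pose (3.9318, -3.2738, 3.8798)
step 2: θ'=3.1298 (R=0.8333) → pose (4.5024, -3.0569, 3.1298)
step 3: θ'=3.7548 (R=-5.0000) → pose (7.4388, -2.1463, 3.7548)
step 4: θ'=5.2548 (R=-2.0000) → pose (8.0008, 0.5217, 5.2548)
step 5: θ'=5.1298 (R=-8.0000) → pose (8.4622, -0.3647, 5.1298)

(8.4622, -0.3647, 5.1298)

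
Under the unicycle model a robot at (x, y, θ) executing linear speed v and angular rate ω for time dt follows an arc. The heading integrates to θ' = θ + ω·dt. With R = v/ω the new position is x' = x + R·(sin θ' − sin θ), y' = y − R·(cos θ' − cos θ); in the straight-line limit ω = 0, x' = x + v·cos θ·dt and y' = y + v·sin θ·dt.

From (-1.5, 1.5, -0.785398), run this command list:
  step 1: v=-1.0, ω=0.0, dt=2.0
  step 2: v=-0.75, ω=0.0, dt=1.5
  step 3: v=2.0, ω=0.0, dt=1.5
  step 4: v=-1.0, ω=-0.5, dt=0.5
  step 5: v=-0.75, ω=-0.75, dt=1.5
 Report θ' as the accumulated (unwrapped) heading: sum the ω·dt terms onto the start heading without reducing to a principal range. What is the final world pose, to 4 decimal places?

step 1: θ'=-0.7854 (straight) → pose (-2.9142, 2.9142, -0.7854)
step 2: θ'=-0.7854 (straight) → pose (-3.7097, 3.7097, -0.7854)
step 3: θ'=-0.7854 (straight) → pose (-1.5884, 1.5884, -0.7854)
step 4: θ'=-1.0354 (R=2.0000) → pose (-1.8943, 1.9822, -1.0354)
step 5: θ'=-2.1604 (R=1.0000) → pose (-1.8654, 3.0484, -2.1604)

(-1.8654, 3.0484, -2.1604)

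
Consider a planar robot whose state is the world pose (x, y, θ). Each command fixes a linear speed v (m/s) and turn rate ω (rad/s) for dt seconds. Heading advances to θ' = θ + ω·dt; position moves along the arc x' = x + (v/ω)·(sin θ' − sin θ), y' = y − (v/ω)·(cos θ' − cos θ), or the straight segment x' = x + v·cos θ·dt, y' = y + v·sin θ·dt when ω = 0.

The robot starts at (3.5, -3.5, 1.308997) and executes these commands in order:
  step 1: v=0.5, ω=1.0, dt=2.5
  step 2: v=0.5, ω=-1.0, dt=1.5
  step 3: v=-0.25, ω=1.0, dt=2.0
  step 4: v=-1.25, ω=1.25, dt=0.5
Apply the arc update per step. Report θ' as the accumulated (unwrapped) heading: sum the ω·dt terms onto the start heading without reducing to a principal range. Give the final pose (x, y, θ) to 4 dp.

step 1: θ'=3.8090 (R=0.5000) → pose (2.7076, -2.9779, 3.8090)
step 2: θ'=2.3090 (R=-0.5000) → pose (2.0282, -2.9216, 2.3090)
step 3: θ'=4.3090 (R=-0.2500) → pose (2.4431, -2.8515, 4.3090)
step 4: θ'=4.9340 (R=-1.0000) → pose (2.4989, -2.2392, 4.9340)

(2.4989, -2.2392, 4.9340)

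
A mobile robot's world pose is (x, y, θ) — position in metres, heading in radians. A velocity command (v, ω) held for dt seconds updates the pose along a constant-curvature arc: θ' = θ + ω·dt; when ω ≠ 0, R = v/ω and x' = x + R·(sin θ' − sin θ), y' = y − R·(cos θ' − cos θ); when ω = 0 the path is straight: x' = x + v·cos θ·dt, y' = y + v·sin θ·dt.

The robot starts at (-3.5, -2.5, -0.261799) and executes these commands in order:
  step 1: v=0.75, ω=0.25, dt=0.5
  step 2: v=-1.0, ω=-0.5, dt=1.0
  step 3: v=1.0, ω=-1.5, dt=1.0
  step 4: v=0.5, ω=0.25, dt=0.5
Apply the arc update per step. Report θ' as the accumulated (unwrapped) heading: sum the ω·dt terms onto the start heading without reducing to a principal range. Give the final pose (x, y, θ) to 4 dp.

(-4.0034, -3.3132, -2.0118)

step 1: θ'=-0.1368 (R=3.0000) → pose (-3.1327, -2.5742, -0.1368)
step 2: θ'=-0.6368 (R=2.0000) → pose (-4.0492, -2.2009, -0.6368)
step 3: θ'=-2.1368 (R=-0.6667) → pose (-3.8829, -3.0944, -2.1368)
step 4: θ'=-2.0118 (R=2.0000) → pose (-4.0034, -3.3132, -2.0118)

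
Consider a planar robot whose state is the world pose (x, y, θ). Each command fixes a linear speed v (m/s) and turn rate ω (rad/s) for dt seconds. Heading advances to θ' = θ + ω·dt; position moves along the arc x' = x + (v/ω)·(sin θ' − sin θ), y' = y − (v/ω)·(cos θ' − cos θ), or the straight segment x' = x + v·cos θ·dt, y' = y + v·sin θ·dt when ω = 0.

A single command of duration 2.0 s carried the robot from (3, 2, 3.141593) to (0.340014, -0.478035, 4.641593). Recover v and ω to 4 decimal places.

v = 2.0000, ω = 0.7500

Δθ = 4.641593 − 3.141593 = 1.500000
ω = Δθ/dt = 1.500000/2.0 = 0.7500
R = Δx/(sin θ' − sin θ) = 2.6667
v = R·ω = 2.6667·0.7500 = 2.0000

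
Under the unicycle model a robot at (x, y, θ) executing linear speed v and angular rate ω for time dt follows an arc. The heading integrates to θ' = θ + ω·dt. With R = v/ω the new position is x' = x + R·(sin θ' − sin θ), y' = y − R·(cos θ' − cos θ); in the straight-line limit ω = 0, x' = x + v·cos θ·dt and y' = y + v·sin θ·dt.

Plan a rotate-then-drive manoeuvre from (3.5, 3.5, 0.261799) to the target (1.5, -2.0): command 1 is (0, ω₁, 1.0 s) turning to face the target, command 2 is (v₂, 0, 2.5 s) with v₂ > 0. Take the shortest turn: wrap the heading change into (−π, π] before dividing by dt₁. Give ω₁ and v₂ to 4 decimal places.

ω₁ = -2.1814, v₂ = 2.3409

heading to target = atan2(-2−3.5, 1.5−3.5) = -1.9196
Δθ = wrap(-1.9196 − 0.2618) = -2.1814; ω₁ = Δθ/dt₁ = -2.1814
distance = √((1.5−3.5)² + (-2−3.5)²) = 5.8523; v₂ = distance/dt₂ = 2.3409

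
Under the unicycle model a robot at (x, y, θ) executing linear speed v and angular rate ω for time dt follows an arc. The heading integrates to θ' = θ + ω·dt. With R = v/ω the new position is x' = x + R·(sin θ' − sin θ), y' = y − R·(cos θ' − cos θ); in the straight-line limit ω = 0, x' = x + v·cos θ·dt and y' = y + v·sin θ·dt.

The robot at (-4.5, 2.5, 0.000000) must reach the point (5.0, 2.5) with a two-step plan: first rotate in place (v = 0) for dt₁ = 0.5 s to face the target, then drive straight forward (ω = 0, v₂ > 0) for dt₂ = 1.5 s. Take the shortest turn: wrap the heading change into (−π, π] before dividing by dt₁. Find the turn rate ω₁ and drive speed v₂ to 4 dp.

ω₁ = 0.0000, v₂ = 6.3333

heading to target = atan2(2.5−2.5, 5−-4.5) = 0.0000
Δθ = wrap(0.0000 − 0.0000) = 0.0000; ω₁ = Δθ/dt₁ = 0.0000
distance = √((5−-4.5)² + (2.5−2.5)²) = 9.5000; v₂ = distance/dt₂ = 6.3333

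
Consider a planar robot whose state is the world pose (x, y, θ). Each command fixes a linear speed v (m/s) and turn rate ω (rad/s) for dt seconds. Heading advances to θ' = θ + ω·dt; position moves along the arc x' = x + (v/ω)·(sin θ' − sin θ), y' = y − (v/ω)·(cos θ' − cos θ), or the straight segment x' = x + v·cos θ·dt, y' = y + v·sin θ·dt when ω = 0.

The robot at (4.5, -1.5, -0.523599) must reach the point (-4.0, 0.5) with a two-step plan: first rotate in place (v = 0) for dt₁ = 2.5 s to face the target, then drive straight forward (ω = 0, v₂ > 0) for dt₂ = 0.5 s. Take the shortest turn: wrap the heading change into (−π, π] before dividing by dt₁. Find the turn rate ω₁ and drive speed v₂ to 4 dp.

ω₁ = -1.1396, v₂ = 17.4642

heading to target = atan2(0.5−-1.5, -4−4.5) = 2.9105
Δθ = wrap(2.9105 − -0.5236) = -2.8491; ω₁ = Δθ/dt₁ = -1.1396
distance = √((-4−4.5)² + (0.5−-1.5)²) = 8.7321; v₂ = distance/dt₂ = 17.4642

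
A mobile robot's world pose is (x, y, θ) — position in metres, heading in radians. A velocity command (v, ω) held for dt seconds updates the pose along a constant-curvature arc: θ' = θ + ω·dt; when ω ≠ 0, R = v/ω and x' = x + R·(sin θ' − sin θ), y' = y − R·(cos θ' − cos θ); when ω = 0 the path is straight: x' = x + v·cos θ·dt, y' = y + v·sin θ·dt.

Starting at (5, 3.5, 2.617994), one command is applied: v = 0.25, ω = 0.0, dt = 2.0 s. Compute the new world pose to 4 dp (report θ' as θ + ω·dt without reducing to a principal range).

θ' = 2.6180 + 0.0·2.0 = 2.6180
ω = 0 → straight: x' = 5 + 0.25·cos(2.6180)·2.0 = 4.5670
y' = 3.5 + 0.25·sin(2.6180)·2.0 = 3.7500

(4.5670, 3.7500, 2.6180)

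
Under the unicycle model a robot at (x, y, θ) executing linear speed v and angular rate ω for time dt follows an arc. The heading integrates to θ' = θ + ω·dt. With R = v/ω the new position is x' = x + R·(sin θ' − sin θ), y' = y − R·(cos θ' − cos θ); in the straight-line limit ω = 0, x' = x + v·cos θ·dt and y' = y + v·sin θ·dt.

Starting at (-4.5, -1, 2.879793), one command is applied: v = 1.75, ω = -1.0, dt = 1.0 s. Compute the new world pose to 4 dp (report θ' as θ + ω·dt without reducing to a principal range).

(-5.7142, 0.1582, 1.8798)

θ' = 2.8798 + -1.0·1.0 = 1.8798
R = v/ω = 1.75/-1.0 = -1.7500
x' = -4.5 + -1.7500·(sin 1.8798 − sin 2.8798) = -5.7142
y' = -1 − -1.7500·(cos 1.8798 − cos 2.8798) = 0.1582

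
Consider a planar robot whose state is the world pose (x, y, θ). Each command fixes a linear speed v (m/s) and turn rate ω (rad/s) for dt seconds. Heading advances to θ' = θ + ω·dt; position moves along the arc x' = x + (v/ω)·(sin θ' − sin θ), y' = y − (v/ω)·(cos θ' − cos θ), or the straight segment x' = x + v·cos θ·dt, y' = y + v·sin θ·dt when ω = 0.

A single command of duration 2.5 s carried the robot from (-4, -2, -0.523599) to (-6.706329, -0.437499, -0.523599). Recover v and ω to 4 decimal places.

Δθ = -0.523599 − -0.523599 = 0.000000
ω = Δθ/dt = 0.000000/2.5 = 0.0000
ω = 0 → v = (Δx·cos θ + Δy·sin θ)/dt = -1.2500

v = -1.2500, ω = 0.0000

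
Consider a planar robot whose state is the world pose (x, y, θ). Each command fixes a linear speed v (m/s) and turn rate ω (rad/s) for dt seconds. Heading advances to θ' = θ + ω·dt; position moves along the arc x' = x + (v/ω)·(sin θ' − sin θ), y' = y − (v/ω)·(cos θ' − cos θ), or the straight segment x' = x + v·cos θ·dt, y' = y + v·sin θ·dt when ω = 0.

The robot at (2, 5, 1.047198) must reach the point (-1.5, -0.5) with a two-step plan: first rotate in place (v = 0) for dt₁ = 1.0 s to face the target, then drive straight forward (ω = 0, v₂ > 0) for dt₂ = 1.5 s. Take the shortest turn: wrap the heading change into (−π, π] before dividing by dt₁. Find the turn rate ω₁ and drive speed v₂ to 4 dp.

ω₁ = 3.0985, v₂ = 4.3461

heading to target = atan2(-0.5−5, -1.5−2) = -2.1375
Δθ = wrap(-2.1375 − 1.0472) = 3.0985; ω₁ = Δθ/dt₁ = 3.0985
distance = √((-1.5−2)² + (-0.5−5)²) = 6.5192; v₂ = distance/dt₂ = 4.3461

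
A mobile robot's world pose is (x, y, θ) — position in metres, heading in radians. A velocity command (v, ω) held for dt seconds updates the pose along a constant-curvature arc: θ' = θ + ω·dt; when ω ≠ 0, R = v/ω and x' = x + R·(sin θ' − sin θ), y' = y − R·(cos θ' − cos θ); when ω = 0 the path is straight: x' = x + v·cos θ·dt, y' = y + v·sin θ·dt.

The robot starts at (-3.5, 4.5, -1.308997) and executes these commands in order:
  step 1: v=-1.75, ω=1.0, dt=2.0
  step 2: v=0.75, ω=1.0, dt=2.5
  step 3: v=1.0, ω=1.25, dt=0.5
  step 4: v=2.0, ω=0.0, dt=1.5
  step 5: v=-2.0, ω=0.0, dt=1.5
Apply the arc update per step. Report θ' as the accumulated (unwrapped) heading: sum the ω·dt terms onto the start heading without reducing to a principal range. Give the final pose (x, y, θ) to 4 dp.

step 1: θ'=0.6910 (R=-1.7500) → pose (-6.3057, 5.3956, 0.6910)
step 2: θ'=3.1910 (R=0.7500) → pose (-6.8207, 6.7227, 3.1910)
step 3: θ'=3.8160 (R=0.8000) → pose (-7.2807, 6.5485, 3.8160)
step 4: θ'=3.8160 (straight) → pose (-9.6240, 4.6752, 3.8160)
step 5: θ'=3.8160 (straight) → pose (-7.2807, 6.5485, 3.8160)

(-7.2807, 6.5485, 3.8160)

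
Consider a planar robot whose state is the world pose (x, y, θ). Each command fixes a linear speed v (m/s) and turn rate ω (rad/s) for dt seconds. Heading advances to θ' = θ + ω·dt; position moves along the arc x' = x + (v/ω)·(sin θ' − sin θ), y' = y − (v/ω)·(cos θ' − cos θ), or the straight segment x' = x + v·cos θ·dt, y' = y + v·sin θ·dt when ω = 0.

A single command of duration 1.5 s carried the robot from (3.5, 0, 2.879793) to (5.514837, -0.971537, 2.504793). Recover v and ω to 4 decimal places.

v = -1.5000, ω = -0.2500

Δθ = 2.504793 − 2.879793 = -0.375000
ω = Δθ/dt = -0.375000/1.5 = -0.2500
R = Δx/(sin θ' − sin θ) = 6.0000
v = R·ω = 6.0000·-0.2500 = -1.5000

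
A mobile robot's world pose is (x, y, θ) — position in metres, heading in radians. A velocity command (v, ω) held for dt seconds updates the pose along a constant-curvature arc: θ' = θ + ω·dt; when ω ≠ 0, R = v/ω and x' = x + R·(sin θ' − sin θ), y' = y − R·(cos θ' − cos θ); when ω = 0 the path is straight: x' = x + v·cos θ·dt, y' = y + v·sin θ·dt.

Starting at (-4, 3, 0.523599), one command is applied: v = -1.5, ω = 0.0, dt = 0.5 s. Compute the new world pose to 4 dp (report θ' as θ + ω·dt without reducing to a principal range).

(-4.6495, 2.6250, 0.5236)

θ' = 0.5236 + 0.0·0.5 = 0.5236
ω = 0 → straight: x' = -4 + -1.5·cos(0.5236)·0.5 = -4.6495
y' = 3 + -1.5·sin(0.5236)·0.5 = 2.6250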